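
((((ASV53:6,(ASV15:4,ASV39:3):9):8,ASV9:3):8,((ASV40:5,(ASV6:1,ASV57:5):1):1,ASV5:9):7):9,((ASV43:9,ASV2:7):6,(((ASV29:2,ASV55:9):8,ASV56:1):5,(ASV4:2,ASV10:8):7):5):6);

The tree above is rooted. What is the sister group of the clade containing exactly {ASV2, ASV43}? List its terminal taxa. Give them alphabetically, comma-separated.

ASV10, ASV29, ASV4, ASV55, ASV56

The clade containing exactly {ASV2, ASV43} attaches to the tree at the node subtending ((ASV43,ASV2),(((ASV29,ASV55),ASV56),(ASV4,ASV10))).
The other lineage descending from that same node — the sister group — is (((ASV29,ASV55),ASV56),(ASV4,ASV10)); its 5 tips in alphabetical order are the answer.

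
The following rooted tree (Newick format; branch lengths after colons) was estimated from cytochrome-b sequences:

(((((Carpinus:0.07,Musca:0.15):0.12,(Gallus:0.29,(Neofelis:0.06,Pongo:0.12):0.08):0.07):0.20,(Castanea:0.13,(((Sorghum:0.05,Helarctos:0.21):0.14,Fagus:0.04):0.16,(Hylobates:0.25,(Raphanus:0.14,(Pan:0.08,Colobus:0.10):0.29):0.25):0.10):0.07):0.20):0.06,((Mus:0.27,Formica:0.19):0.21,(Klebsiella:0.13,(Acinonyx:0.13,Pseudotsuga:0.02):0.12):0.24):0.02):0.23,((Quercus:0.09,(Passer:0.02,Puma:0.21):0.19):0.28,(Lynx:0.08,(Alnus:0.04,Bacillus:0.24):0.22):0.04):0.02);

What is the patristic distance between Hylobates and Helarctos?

The path runs Hylobates → … → MRCA → … → Helarctos; the MRCA is the node subtending (((Sorghum,Helarctos),Fagus),(Hylobates,(Raphanus,(Pan,Colobus)))).
Branch lengths along that path: 0.25 + 0.10 + 0.16 + 0.14 + 0.21 = 0.86.

0.86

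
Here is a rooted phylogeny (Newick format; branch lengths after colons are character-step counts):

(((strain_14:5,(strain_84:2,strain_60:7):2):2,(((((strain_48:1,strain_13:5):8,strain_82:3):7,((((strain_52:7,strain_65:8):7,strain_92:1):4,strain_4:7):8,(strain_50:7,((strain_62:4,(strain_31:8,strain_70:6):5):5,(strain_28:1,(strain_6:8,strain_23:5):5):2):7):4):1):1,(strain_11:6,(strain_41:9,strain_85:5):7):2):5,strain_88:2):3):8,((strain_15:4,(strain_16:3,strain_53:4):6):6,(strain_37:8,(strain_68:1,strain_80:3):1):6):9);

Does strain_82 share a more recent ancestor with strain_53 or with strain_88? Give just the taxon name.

strain_88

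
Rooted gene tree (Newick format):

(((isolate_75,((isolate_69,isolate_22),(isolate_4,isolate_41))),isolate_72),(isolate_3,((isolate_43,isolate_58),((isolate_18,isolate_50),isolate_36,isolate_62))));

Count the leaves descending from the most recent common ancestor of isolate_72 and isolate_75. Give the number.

6

The MRCA of isolate_72 and isolate_75 is the node subtending ((isolate_75,((isolate_69,isolate_22),(isolate_4,isolate_41))),isolate_72).
That clade contains 6 terminal taxa: isolate_22, isolate_4, isolate_41, isolate_69, isolate_72, isolate_75.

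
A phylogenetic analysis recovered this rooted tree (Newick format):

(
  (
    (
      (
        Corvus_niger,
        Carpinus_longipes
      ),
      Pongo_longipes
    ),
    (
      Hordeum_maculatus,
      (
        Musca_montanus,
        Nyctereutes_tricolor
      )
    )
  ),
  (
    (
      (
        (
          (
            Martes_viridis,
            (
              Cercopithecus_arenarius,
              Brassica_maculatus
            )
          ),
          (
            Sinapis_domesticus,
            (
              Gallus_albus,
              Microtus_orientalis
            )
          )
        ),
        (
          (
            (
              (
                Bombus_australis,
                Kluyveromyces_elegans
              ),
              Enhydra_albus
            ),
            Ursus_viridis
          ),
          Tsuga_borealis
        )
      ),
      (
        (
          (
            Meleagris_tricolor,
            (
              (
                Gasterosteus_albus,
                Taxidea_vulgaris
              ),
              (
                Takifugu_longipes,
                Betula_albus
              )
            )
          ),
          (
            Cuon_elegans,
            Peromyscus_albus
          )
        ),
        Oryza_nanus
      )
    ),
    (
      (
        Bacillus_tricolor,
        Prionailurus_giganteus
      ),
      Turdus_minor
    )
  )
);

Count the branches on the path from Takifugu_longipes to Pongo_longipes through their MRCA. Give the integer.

The MRCA of Takifugu_longipes and Pongo_longipes is the root of the tree.
From Takifugu_longipes up to that node: 8 branches. From Pongo_longipes up to the same node: 3 branches. Total: 8 + 3 = 11.

11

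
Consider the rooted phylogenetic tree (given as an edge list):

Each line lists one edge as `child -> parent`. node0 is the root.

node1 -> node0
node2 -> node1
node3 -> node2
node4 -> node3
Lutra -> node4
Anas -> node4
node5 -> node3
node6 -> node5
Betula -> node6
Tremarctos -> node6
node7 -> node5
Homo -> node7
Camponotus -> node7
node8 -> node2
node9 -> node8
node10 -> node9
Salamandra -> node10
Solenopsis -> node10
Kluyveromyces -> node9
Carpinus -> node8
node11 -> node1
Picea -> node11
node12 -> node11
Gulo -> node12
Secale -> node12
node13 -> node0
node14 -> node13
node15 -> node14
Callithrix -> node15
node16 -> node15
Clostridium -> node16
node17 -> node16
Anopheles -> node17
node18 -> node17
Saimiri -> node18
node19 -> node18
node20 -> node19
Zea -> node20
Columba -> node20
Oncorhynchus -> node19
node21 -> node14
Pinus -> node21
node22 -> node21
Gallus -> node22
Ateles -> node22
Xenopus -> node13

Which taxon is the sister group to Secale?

Secale attaches to the tree at the node subtending (Gulo,Secale).
The other lineage descending from that same node — the sister group — is the single tip Gulo.

Gulo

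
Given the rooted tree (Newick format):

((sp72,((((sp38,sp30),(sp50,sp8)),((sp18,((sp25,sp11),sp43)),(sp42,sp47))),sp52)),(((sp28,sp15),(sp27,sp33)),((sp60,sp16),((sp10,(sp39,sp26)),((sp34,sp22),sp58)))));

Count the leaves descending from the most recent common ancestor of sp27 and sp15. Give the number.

4

The MRCA of sp27 and sp15 is the node subtending ((sp28,sp15),(sp27,sp33)).
That clade contains 4 terminal taxa: sp15, sp27, sp28, sp33.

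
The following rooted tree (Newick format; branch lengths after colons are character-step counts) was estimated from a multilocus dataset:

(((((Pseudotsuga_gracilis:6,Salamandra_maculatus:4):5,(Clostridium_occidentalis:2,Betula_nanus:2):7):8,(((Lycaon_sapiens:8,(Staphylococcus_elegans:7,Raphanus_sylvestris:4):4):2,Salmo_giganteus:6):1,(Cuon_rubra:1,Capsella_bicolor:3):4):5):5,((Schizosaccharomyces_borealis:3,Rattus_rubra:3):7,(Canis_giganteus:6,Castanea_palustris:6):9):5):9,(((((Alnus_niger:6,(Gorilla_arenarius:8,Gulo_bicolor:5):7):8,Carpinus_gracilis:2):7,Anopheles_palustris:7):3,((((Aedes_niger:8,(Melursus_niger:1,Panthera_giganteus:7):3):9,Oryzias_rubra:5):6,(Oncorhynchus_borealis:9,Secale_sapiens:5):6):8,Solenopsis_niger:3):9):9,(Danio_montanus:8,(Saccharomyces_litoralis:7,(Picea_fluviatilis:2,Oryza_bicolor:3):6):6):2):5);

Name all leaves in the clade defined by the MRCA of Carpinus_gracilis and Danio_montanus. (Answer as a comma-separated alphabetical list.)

Tracing Carpinus_gracilis: it sits inside ((Alnus_niger,(Gorilla_arenarius,Gulo_bicolor)),Carpinus_gracilis).
Tracing Danio_montanus: it sits inside (Danio_montanus,(Saccharomyces_litoralis,(Picea_fluviatilis,Oryza_bicolor))).
The smallest clade enclosing both is (((((Alnus_niger,(Gorilla_arenarius,Gulo_bicolor)),Carpinus_gracilis),Anopheles_palustris),((((Aedes_niger,(Melursus_niger,Panthera_giganteus)),Oryzias_rubra),(Oncorhynchus_borealis,Secale_sapiens)),Solenopsis_niger)),(Danio_montanus,(Saccharomyces_litoralis,(Picea_fluviatilis,Oryza_bicolor)))); the answer is its 16 terminal taxa in alphabetical order.

Aedes_niger, Alnus_niger, Anopheles_palustris, Carpinus_gracilis, Danio_montanus, Gorilla_arenarius, Gulo_bicolor, Melursus_niger, Oncorhynchus_borealis, Oryza_bicolor, Oryzias_rubra, Panthera_giganteus, Picea_fluviatilis, Saccharomyces_litoralis, Secale_sapiens, Solenopsis_niger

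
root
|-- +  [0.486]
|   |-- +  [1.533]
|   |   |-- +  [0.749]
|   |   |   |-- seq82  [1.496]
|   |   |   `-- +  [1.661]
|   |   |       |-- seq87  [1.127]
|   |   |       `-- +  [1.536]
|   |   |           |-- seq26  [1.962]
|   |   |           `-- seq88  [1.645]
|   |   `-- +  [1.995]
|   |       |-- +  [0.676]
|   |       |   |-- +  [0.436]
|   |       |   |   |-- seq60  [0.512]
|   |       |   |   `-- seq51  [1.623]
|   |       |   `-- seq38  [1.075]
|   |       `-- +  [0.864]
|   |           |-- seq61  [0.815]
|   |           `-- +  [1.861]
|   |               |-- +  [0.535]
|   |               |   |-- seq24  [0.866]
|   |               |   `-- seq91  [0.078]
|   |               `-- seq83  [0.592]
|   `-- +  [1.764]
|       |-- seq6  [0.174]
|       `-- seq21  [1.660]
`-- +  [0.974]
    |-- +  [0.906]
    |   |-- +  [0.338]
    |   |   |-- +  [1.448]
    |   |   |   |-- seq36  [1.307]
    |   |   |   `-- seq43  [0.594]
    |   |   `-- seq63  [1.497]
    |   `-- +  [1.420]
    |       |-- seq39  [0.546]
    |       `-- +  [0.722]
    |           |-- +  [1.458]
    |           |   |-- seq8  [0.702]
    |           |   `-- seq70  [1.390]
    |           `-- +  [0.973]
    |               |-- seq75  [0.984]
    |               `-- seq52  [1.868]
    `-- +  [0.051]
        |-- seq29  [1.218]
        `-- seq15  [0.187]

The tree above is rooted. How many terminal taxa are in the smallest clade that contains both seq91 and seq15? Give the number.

23

The MRCA of seq91 and seq15 is the root, so the clade is the entire tree.
That clade contains 23 terminal taxa: seq15, seq21, seq24, seq26, seq29, seq36, seq38, seq39, seq43, seq51, seq52, seq6, seq60, seq61, seq63, seq70, seq75, seq8, seq82, seq83, seq87, seq88, seq91.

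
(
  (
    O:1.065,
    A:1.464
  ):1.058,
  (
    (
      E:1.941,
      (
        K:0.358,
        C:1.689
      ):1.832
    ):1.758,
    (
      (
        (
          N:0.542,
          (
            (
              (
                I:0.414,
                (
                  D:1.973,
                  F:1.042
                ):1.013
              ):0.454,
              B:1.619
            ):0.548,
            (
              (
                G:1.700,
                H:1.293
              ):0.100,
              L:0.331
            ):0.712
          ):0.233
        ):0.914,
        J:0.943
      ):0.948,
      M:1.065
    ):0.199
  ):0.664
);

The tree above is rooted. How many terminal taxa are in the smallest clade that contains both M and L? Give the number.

10

The MRCA of M and L is the node subtending (((N,(((I,(D,F)),B),((G,H),L))),J),M).
That clade contains 10 terminal taxa: B, D, F, G, H, I, J, L, M, N.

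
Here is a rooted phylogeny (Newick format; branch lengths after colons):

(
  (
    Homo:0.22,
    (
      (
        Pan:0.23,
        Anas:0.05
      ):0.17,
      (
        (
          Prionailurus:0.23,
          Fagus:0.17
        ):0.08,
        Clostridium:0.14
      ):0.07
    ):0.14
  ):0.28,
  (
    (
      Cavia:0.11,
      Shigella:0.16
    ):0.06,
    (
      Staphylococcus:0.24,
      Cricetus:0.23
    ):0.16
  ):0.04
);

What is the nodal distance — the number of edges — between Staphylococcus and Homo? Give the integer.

The MRCA of Staphylococcus and Homo is the root of the tree.
From Staphylococcus up to that node: 3 branches. From Homo up to the same node: 2 branches. Total: 3 + 2 = 5.

5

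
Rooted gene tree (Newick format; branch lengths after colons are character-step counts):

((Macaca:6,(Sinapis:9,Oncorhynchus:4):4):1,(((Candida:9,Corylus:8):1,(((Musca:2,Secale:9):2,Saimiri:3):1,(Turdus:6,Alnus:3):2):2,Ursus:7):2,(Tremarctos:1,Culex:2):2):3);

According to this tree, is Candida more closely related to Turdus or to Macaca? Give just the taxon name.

Turdus

The MRCA of Candida and Turdus subtends ((Candida,Corylus),(((Musca,Secale),Saimiri),(Turdus,Alnus)),Ursus) (8 taxa).
The MRCA of Candida and Macaca is the root, subtending the entire tree (13 taxa).
The first is nested inside the second, so Candida shares a more recent common ancestor with Turdus.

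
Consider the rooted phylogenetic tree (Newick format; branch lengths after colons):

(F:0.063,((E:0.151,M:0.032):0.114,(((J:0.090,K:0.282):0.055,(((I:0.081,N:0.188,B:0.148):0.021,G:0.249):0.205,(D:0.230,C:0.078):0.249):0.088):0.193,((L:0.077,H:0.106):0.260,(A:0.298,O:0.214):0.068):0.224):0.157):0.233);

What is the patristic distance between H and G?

The path runs H → … → MRCA → … → G; the MRCA is the node subtending (((J,K),(((I,N,B),G),(D,C))),((L,H),(A,O))).
Branch lengths along that path: 0.106 + 0.260 + 0.224 + 0.193 + 0.088 + 0.205 + 0.249 = 1.325.

1.325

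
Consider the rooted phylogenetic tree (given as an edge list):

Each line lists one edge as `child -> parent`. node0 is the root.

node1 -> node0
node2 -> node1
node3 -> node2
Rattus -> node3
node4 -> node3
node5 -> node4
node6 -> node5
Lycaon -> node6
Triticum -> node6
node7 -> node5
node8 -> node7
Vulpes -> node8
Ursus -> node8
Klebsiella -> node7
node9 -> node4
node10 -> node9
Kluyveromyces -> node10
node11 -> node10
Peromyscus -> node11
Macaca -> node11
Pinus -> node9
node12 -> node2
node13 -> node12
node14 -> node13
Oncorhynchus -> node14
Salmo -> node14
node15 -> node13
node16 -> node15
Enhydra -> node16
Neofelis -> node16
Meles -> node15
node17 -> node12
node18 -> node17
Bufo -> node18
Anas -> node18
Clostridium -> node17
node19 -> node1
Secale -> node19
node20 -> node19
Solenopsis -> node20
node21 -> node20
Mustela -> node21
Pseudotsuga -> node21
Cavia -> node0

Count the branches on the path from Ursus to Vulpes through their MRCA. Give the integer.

2

The MRCA of Ursus and Vulpes is the node subtending (Vulpes,Ursus).
From Ursus up to that node: 1 branch. From Vulpes up to the same node: 1 branch. Total: 1 + 1 = 2.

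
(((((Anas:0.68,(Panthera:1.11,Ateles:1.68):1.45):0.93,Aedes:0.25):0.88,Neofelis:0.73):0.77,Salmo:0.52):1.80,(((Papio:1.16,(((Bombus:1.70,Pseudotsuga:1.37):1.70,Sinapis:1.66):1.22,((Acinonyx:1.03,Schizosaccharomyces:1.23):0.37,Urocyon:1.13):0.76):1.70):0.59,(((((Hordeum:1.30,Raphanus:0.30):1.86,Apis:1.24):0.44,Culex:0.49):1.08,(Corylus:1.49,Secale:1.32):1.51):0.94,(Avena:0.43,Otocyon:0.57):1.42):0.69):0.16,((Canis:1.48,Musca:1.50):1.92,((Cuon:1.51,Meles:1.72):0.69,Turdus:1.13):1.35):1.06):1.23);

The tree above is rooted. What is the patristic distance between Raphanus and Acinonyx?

9.76

The path runs Raphanus → … → MRCA → … → Acinonyx; the MRCA is the node subtending ((Papio,(((Bombus,Pseudotsuga),Sinapis),((Acinonyx,Schizosaccharomyces),Urocyon))),(((((Hordeum,Raphanus),Apis),Culex),(Corylus,Secale)),(Avena,Otocyon))).
Branch lengths along that path: 0.30 + 1.86 + 0.44 + 1.08 + 0.94 + 0.69 + 0.59 + 1.70 + 0.76 + 0.37 + 1.03 = 9.76.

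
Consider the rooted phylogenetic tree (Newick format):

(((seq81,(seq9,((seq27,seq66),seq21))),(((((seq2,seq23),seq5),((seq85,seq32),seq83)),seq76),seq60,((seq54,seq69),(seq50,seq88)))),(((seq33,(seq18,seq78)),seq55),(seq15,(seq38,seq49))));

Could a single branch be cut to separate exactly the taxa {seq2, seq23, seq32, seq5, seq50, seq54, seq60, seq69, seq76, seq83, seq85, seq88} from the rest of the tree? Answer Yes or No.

Yes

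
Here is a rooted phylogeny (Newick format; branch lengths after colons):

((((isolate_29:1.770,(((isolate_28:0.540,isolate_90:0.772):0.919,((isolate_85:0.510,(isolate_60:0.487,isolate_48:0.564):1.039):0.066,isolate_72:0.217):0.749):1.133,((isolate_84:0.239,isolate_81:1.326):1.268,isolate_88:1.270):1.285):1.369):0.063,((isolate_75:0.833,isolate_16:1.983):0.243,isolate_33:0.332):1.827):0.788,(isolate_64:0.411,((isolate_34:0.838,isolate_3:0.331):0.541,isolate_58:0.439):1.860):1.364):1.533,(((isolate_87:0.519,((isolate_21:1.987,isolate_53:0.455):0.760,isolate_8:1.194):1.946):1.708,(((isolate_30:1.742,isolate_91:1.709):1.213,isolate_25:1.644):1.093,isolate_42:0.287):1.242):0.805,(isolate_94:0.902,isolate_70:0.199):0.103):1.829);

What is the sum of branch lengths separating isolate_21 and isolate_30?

The path runs isolate_21 → … → MRCA → … → isolate_30; the MRCA is the node subtending ((isolate_87,((isolate_21,isolate_53),isolate_8)),(((isolate_30,isolate_91),isolate_25),isolate_42)).
Branch lengths along that path: 1.987 + 0.760 + 1.946 + 1.708 + 1.242 + 1.093 + 1.213 + 1.742 = 11.691.

11.691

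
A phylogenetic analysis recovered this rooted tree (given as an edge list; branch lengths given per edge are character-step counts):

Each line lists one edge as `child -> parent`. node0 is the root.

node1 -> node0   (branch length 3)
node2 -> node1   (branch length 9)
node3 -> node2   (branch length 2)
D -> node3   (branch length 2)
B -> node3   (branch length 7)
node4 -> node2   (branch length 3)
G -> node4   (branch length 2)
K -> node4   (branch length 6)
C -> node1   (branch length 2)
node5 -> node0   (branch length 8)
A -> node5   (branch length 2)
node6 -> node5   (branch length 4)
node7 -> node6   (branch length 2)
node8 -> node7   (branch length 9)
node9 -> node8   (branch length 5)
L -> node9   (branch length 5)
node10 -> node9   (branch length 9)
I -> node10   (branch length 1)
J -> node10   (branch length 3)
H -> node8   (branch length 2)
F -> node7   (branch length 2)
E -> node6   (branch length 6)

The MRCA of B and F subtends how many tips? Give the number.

The MRCA of B and F is the root, so the clade is the entire tree.
That clade contains 12 terminal taxa: A, B, C, D, E, F, G, H, I, J, K, L.

12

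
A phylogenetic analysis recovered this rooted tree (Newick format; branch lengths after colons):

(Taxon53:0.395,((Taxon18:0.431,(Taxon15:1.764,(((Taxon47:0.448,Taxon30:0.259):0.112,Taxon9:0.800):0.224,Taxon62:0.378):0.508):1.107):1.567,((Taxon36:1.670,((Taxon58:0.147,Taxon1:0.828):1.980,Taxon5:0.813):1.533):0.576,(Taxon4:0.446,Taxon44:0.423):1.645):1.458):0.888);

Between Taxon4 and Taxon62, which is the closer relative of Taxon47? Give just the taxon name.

The MRCA of Taxon47 and Taxon62 subtends (((Taxon47,Taxon30),Taxon9),Taxon62) (4 taxa).
The MRCA of Taxon47 and Taxon4 subtends ((Taxon18,(Taxon15,(((Taxon47,Taxon30),Taxon9),Taxon62))),((Taxon36,((Taxon58,Taxon1),Taxon5)),(Taxon4,Taxon44))) (12 taxa).
The first is nested inside the second, so Taxon47 shares a more recent common ancestor with Taxon62.

Taxon62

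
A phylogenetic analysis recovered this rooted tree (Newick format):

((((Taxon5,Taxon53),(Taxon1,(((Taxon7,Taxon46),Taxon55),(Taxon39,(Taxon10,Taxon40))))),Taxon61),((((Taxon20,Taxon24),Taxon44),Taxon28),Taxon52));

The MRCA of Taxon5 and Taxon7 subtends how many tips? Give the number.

The MRCA of Taxon5 and Taxon7 is the node subtending ((Taxon5,Taxon53),(Taxon1,(((Taxon7,Taxon46),Taxon55),(Taxon39,(Taxon10,Taxon40))))).
That clade contains 9 terminal taxa: Taxon1, Taxon10, Taxon39, Taxon40, Taxon46, Taxon5, Taxon53, Taxon55, Taxon7.

9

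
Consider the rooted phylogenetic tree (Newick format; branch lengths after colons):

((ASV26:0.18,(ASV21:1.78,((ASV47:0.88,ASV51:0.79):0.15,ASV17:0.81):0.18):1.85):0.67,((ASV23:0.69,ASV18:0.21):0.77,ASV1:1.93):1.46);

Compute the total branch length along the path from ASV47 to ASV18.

6.17

The path runs ASV47 → … → MRCA → … → ASV18; the MRCA is the root of the tree.
Branch lengths along that path: 0.88 + 0.15 + 0.18 + 1.85 + 0.67 + 1.46 + 0.77 + 0.21 = 6.17.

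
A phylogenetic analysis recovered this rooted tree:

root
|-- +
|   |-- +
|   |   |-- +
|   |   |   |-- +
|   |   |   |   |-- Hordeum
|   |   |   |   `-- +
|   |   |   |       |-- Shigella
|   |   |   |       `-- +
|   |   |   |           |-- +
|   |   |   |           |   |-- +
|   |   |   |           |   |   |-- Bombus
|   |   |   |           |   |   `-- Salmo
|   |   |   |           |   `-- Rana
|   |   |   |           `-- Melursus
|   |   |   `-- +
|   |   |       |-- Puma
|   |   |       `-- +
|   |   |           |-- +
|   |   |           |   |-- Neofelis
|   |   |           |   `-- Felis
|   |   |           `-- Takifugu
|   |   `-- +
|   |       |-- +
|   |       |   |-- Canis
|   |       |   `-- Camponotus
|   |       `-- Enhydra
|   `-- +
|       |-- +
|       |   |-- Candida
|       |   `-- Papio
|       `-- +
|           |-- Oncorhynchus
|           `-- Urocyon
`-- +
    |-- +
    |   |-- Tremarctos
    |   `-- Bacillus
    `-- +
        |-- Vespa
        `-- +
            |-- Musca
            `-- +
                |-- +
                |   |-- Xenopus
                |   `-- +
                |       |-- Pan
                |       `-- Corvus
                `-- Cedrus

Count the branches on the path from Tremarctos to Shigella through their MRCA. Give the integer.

The MRCA of Tremarctos and Shigella is the root of the tree.
From Tremarctos up to that node: 3 branches. From Shigella up to the same node: 6 branches. Total: 3 + 6 = 9.

9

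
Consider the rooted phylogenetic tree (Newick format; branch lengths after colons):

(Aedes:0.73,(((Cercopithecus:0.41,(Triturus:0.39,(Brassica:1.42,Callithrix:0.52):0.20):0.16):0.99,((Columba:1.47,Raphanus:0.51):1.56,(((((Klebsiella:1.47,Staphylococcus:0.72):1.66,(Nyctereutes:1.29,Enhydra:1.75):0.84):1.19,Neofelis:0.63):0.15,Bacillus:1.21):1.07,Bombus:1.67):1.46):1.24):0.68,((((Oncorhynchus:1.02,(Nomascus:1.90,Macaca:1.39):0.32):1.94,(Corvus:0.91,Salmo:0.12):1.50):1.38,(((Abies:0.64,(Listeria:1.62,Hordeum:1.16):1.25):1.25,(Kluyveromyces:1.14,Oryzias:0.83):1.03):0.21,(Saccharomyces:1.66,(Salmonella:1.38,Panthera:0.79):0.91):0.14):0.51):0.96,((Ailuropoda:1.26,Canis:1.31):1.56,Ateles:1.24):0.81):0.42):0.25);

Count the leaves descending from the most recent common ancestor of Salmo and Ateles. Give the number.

16

The MRCA of Salmo and Ateles is the node subtending ((((Oncorhynchus,(Nomascus,Macaca)),(Corvus,Salmo)),(((Abies,(Listeria,Hordeum)),(Kluyveromyces,Oryzias)),(Saccharomyces,(Salmonella,Panthera)))),((Ailuropoda,Canis),Ateles)).
That clade contains 16 terminal taxa: Abies, Ailuropoda, Ateles, Canis, Corvus, Hordeum, Kluyveromyces, Listeria, Macaca, Nomascus, Oncorhynchus, Oryzias, Panthera, Saccharomyces, Salmo, Salmonella.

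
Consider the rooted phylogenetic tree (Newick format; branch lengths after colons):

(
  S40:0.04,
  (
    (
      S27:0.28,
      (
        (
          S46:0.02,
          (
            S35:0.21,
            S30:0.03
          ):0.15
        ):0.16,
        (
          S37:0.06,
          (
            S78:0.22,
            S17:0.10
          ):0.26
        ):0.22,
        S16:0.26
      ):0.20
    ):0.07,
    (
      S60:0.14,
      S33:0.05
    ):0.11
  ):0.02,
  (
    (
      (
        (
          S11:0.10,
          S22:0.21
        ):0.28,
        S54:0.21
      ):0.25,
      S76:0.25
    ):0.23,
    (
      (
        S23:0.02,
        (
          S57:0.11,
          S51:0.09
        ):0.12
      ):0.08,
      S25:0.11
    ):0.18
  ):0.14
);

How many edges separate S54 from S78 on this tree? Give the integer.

10

The MRCA of S54 and S78 is the root of the tree.
From S54 up to that node: 4 branches. From S78 up to the same node: 6 branches. Total: 4 + 6 = 10.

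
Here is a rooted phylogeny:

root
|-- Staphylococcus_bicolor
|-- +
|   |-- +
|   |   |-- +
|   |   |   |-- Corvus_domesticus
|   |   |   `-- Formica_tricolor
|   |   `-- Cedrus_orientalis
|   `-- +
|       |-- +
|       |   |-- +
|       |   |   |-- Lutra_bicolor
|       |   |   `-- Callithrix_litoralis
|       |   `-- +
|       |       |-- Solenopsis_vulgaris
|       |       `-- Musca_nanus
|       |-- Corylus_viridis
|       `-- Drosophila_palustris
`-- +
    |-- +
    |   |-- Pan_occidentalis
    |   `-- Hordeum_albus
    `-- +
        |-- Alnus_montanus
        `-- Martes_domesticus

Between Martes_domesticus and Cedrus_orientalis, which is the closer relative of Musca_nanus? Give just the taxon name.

The MRCA of Musca_nanus and Cedrus_orientalis subtends (((Corvus_domesticus,Formica_tricolor),Cedrus_orientalis),(((Lutra_bicolor,Callithrix_litoralis),(Solenopsis_vulgaris,Musca_nanus)),Corylus_viridis,Drosophila_palustris)) (9 taxa).
The MRCA of Musca_nanus and Martes_domesticus is the root, subtending the entire tree (14 taxa).
The first is nested inside the second, so Musca_nanus shares a more recent common ancestor with Cedrus_orientalis.

Cedrus_orientalis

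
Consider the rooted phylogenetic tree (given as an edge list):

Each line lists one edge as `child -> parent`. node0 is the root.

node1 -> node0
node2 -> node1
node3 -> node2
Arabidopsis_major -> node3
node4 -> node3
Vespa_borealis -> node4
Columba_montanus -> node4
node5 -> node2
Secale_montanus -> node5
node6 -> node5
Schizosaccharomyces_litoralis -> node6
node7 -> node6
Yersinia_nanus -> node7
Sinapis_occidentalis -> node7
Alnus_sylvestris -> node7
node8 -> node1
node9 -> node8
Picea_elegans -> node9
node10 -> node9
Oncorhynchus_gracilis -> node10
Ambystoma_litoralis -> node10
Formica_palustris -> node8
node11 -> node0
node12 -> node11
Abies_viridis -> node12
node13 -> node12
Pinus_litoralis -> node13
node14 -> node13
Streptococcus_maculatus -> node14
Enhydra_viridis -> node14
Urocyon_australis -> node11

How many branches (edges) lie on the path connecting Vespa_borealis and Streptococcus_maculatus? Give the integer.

The MRCA of Vespa_borealis and Streptococcus_maculatus is the root of the tree.
From Vespa_borealis up to that node: 5 branches. From Streptococcus_maculatus up to the same node: 5 branches. Total: 5 + 5 = 10.

10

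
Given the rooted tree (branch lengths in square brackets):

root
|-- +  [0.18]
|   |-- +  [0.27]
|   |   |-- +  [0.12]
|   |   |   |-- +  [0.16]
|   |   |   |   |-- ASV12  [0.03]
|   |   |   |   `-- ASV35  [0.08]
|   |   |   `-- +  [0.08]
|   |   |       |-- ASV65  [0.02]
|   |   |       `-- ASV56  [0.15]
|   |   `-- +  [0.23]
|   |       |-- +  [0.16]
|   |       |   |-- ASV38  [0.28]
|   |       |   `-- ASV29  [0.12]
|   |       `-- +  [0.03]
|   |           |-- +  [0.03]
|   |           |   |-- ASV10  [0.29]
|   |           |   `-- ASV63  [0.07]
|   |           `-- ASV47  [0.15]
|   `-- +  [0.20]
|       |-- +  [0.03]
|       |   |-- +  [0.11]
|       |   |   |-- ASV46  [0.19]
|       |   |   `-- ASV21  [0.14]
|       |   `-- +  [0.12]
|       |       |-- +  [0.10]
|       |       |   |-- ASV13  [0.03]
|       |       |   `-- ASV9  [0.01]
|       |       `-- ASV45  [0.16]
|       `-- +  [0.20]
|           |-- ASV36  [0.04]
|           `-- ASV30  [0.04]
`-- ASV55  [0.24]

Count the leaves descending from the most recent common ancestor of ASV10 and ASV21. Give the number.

16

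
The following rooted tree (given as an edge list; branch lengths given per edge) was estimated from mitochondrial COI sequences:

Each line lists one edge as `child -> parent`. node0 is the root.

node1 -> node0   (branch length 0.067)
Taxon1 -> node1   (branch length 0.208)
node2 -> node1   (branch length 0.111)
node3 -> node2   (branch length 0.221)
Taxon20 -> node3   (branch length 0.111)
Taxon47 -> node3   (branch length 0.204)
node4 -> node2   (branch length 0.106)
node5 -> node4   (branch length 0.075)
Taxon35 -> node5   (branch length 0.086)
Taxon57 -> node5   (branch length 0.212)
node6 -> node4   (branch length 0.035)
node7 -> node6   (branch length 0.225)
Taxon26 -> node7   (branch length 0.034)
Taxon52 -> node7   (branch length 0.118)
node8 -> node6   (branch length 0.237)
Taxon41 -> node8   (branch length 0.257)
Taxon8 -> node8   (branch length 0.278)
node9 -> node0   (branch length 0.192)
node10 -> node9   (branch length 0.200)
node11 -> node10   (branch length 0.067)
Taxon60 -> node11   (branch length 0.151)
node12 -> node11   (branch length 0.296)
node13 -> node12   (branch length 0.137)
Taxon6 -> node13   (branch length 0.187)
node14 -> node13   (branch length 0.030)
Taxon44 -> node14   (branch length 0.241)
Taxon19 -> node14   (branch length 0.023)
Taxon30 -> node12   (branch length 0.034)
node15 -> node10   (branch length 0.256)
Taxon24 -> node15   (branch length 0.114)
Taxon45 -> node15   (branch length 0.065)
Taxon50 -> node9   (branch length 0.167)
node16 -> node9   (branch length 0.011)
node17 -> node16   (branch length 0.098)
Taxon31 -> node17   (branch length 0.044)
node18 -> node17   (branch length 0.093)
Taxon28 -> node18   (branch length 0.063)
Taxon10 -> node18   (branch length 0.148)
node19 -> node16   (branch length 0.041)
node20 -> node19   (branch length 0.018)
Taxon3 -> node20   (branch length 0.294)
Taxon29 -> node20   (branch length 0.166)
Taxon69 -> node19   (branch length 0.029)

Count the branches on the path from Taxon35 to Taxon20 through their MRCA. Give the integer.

5

The MRCA of Taxon35 and Taxon20 is the node subtending ((Taxon20,Taxon47),((Taxon35,Taxon57),((Taxon26,Taxon52),(Taxon41,Taxon8)))).
From Taxon35 up to that node: 3 branches. From Taxon20 up to the same node: 2 branches. Total: 3 + 2 = 5.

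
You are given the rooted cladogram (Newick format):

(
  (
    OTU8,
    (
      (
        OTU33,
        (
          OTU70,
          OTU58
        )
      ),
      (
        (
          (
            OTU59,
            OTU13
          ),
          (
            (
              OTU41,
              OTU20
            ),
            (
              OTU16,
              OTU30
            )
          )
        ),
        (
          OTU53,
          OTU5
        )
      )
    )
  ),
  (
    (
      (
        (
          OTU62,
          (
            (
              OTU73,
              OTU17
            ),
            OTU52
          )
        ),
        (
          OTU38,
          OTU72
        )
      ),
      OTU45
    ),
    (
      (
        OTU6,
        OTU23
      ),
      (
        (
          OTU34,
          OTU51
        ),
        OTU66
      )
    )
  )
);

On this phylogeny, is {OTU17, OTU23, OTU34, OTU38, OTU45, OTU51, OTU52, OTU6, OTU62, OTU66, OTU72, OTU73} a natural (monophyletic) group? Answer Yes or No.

Yes

The most recent common ancestor of these taxa subtends ((((OTU62,((OTU73,OTU17),OTU52)),(OTU38,OTU72)),OTU45),((OTU6,OTU23),((OTU34,OTU51),OTU66))).
That clade has exactly 12 tips — every listed taxon and nothing else — so the group is monophyletic.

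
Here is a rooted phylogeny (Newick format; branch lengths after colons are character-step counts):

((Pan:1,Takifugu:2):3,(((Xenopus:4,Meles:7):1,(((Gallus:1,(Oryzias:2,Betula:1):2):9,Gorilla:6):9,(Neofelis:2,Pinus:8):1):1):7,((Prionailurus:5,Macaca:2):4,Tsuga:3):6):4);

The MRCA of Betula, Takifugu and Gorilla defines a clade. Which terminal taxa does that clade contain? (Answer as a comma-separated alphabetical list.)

Tracing Betula: it sits inside (Oryzias,Betula).
Tracing Takifugu: it sits inside (Pan,Takifugu).
Tracing Gorilla: it sits inside ((Gallus,(Oryzias,Betula)),Gorilla).
The smallest clade enclosing all 3 is the whole tree (their MRCA is the root), so the answer is all 13 tips in alphabetical order.

Betula, Gallus, Gorilla, Macaca, Meles, Neofelis, Oryzias, Pan, Pinus, Prionailurus, Takifugu, Tsuga, Xenopus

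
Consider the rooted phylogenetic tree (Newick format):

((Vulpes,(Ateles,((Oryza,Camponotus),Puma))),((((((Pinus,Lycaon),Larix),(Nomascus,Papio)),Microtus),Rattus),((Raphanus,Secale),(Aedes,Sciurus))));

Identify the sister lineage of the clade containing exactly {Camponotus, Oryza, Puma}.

Ateles

The clade containing exactly {Camponotus, Oryza, Puma} attaches to the tree at the node subtending (Ateles,((Oryza,Camponotus),Puma)).
The other lineage descending from that same node — the sister group — is the single tip Ateles.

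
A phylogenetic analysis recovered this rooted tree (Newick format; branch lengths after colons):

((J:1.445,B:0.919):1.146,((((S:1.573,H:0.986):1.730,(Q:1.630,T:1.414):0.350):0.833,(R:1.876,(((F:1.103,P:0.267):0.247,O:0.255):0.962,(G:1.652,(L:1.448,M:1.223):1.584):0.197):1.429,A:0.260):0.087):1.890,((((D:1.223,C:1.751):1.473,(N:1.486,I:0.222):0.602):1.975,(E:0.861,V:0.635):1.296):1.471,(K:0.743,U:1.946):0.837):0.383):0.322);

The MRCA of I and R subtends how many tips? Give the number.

The MRCA of I and R is the node subtending ((((S,H),(Q,T)),(R,(((F,P),O),(G,(L,M))),A)),((((D,C),(N,I)),(E,V)),(K,U))).
That clade contains 20 terminal taxa: A, C, D, E, F, G, H, I, K, L, M, N, O, P, Q, R, S, T, U, V.

20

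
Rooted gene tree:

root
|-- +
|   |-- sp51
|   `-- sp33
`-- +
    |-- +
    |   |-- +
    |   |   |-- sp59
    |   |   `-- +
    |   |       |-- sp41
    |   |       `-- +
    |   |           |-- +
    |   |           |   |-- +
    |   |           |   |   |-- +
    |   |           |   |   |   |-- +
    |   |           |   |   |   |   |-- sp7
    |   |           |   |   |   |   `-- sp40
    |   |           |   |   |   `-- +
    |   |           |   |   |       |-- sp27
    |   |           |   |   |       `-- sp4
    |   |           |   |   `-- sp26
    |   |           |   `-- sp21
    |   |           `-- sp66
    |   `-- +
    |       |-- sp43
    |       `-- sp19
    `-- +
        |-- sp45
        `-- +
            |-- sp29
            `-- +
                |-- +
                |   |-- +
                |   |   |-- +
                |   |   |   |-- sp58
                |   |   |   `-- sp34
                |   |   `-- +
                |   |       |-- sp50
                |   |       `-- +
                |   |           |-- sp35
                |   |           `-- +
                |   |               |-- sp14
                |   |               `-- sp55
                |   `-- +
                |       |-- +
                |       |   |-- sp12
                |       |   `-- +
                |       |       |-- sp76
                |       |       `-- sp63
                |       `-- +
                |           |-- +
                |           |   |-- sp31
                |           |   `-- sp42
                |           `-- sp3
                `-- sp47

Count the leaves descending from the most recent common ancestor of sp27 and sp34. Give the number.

26

The MRCA of sp27 and sp34 is the node subtending (((sp59,(sp41,(((((sp7,sp40),(sp27,sp4)),sp26),sp21),sp66))),(sp43,sp19)),(sp45,(sp29,((((sp58,sp34),(sp50,(sp35,(sp14,sp55)))),((sp12,(sp76,sp63)),((sp31,sp42),sp3))),sp47)))).
That clade contains 26 terminal taxa: sp12, sp14, sp19, sp21, sp26, sp27, sp29, sp3, sp31, sp34, sp35, sp4, sp40, sp41, sp42, sp43, sp45, sp47, sp50, sp55, sp58, sp59, sp63, sp66, sp7, sp76.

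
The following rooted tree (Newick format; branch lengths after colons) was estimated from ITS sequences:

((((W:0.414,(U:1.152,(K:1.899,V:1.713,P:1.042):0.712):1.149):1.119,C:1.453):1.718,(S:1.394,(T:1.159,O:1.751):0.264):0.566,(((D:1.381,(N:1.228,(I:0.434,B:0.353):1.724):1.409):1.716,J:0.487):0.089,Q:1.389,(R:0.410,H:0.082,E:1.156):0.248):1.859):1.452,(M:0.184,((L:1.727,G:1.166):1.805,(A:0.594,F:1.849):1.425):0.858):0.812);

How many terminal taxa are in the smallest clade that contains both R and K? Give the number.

18

The MRCA of R and K is the node subtending (((W,(U,(K,V,P))),C),(S,(T,O)),(((D,(N,(I,B))),J),Q,(R,H,E))).
That clade contains 18 terminal taxa: B, C, D, E, H, I, J, K, N, O, P, Q, R, S, T, U, V, W.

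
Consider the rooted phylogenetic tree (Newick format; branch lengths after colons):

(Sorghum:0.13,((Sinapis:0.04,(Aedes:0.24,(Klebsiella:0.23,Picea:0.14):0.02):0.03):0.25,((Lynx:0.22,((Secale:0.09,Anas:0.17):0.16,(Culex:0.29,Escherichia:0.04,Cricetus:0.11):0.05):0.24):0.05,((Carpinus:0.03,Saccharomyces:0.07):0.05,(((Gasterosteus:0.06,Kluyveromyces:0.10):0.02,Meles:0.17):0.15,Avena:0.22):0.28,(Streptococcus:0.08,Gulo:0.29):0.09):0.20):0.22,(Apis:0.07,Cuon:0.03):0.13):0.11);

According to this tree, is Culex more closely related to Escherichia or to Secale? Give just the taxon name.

The MRCA of Culex and Escherichia subtends (Culex,Escherichia,Cricetus) (3 taxa).
The MRCA of Culex and Secale subtends ((Secale,Anas),(Culex,Escherichia,Cricetus)) (5 taxa).
The first is nested inside the second, so Culex shares a more recent common ancestor with Escherichia.

Escherichia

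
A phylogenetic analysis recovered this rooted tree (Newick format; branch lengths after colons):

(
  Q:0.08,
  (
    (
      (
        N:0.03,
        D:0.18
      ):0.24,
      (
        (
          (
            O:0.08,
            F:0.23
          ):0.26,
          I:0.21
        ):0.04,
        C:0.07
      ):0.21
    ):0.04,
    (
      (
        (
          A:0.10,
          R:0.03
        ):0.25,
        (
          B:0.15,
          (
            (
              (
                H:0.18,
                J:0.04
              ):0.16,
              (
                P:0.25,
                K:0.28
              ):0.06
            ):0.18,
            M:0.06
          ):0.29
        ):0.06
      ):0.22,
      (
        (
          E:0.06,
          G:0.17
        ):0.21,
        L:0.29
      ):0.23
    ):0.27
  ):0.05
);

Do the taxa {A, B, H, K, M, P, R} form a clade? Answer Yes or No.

The MRCA of the listed taxa subtends ((A,R),(B,(((H,J),(P,K)),M))).
That clade also contains J, which is not in the proposed group, so the group is not monophyletic.

No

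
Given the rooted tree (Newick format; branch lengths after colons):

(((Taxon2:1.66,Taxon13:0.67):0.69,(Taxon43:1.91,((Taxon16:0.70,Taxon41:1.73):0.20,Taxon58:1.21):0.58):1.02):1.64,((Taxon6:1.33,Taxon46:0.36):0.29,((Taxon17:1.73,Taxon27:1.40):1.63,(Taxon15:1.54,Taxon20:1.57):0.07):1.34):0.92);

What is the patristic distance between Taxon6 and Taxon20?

4.60

The path runs Taxon6 → … → MRCA → … → Taxon20; the MRCA is the node subtending ((Taxon6,Taxon46),((Taxon17,Taxon27),(Taxon15,Taxon20))).
Branch lengths along that path: 1.33 + 0.29 + 1.34 + 0.07 + 1.57 = 4.60.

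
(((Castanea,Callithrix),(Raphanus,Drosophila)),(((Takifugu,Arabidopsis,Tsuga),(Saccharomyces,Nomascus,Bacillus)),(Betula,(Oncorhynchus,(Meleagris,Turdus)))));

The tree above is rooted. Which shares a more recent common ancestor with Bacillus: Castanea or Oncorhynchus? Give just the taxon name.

The MRCA of Bacillus and Oncorhynchus subtends (((Takifugu,Arabidopsis,Tsuga),(Saccharomyces,Nomascus,Bacillus)),(Betula,(Oncorhynchus,(Meleagris,Turdus)))) (10 taxa).
The MRCA of Bacillus and Castanea is the root, subtending the entire tree (14 taxa).
The first is nested inside the second, so Bacillus shares a more recent common ancestor with Oncorhynchus.

Oncorhynchus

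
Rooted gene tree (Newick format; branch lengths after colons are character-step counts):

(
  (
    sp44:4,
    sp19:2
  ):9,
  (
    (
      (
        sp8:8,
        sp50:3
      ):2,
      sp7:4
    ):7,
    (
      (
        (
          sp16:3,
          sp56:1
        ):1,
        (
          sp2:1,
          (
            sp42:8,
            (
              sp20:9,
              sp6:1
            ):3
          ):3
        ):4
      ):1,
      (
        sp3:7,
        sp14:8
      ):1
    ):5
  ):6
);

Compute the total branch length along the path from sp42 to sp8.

The path runs sp42 → … → MRCA → … → sp8; the MRCA is the node subtending (((sp8,sp50),sp7),(((sp16,sp56),(sp2,(sp42,(sp20,sp6)))),(sp3,sp14))).
Branch lengths along that path: 8 + 3 + 4 + 1 + 5 + 7 + 2 + 8 = 38.

38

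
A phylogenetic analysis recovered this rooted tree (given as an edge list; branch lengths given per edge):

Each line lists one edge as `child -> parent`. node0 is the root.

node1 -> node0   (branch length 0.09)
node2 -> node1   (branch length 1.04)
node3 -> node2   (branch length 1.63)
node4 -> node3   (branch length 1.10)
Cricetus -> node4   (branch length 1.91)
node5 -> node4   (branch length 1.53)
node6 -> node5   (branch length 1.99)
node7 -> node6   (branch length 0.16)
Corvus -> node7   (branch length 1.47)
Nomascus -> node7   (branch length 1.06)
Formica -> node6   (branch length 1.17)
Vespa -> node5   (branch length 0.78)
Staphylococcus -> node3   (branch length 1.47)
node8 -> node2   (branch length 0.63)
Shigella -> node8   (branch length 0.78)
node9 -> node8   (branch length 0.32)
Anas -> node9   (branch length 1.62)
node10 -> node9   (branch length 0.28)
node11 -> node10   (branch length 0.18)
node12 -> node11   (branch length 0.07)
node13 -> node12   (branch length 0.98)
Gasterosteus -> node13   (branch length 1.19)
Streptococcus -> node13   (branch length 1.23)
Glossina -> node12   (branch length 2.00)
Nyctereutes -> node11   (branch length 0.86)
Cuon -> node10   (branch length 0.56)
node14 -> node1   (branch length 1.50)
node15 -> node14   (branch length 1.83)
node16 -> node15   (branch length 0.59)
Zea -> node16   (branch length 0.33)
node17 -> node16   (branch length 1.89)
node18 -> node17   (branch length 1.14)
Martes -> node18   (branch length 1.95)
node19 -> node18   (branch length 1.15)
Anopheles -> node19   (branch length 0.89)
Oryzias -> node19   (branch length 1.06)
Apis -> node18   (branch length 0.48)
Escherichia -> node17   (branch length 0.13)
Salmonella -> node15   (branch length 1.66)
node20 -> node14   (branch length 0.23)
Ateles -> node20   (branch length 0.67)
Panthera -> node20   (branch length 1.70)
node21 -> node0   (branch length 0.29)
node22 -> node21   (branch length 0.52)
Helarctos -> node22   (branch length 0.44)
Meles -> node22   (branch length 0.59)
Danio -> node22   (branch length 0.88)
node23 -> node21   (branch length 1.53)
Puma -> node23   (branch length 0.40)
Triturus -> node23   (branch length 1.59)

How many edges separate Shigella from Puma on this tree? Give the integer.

The MRCA of Shigella and Puma is the root of the tree.
From Shigella up to that node: 4 branches. From Puma up to the same node: 3 branches. Total: 4 + 3 = 7.

7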